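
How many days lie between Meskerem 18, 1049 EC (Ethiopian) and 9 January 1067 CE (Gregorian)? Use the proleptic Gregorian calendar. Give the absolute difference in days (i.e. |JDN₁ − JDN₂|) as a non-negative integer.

3762

JDN of the first date = 2107020.
JDN of the second date = 2110782.
|2110782 − 2107020| = 3762.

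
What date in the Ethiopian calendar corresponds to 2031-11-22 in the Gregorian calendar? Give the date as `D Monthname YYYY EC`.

12 Hidar 2024 EC

Both dates share Julian Day Number 2463193; in the Ethiopian calendar that is 12 Hidar 2024 EC.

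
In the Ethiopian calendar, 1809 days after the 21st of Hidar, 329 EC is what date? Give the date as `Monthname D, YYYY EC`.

Hidar 4, 334 EC

JDN of the 21st of Hidar, 329 EC = 1844103.
1844103 + 1809 = 1845912.
JDN 1845912 in the Ethiopian calendar is Hidar 4, 334 EC.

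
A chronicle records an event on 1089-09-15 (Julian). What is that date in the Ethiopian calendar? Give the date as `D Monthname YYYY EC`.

18 Meskerem 1082 EC

The source date corresponds to 21 September 1089 in the proleptic Gregorian calendar (JDN 2119073).
That day falls on 18 Meskerem 1082 EC in the Ethiopian calendar.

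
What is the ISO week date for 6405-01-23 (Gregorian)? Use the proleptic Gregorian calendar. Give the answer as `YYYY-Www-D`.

The weekday is Sunday (ISO weekday 7).
That Sunday belongs to ISO week 3 of ISO year 6405.

6405-W03-7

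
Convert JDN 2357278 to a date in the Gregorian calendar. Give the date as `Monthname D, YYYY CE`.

November 27, 1741 CE

JDN 2451545 is 1 Jan 2000; 2357278 is −94267 days from there.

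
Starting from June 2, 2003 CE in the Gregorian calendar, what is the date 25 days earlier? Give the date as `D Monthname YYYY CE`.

The starting date is JDN 2452793; 2452793 − 25 = 2452768.
JDN 2452768 corresponds to 8 May 2003 CE.

8 May 2003 CE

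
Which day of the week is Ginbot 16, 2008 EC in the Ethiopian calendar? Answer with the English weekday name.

In the Gregorian calendar this is 24 May 2016 (JDN 2457533).
JDN 2457533 mod 7 = 1, and JDN 0 was a Monday, so this is a Tuesday.

Tuesday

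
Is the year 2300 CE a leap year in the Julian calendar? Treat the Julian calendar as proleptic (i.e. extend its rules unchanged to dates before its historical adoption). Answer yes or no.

2300 mod 4 = 0, so it is a leap year in the Julian calendar.

yes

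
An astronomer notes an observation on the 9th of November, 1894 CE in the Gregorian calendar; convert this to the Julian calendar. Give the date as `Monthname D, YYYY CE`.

October 28, 1894 CE

For dates in this range the Gregorian date is 12 days ahead of the Julian.
9 November 1894 Gregorian − 12 days → 28 October 1894 Julian.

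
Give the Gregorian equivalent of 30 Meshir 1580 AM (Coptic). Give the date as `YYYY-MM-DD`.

Both dates share Julian Day Number 2401939; in the Gregorian calendar that is 8 March 1864 CE.

1864-03-08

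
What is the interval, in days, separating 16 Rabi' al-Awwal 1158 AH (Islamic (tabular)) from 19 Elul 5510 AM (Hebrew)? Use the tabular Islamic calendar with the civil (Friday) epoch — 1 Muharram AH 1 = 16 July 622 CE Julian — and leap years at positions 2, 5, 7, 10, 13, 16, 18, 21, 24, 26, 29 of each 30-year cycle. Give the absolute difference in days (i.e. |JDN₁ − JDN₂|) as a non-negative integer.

First date → JDN 2358516; second date → JDN 2360497.
The interval is |2358516 − 2360497| = 1981 days.

1981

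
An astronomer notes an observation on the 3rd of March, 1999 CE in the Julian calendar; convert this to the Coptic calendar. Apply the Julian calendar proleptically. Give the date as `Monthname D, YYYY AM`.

Paremhat 7, 1715 AM

Both dates share Julian Day Number 2451254; in the Coptic calendar that is 7 Paremhat 1715 AM.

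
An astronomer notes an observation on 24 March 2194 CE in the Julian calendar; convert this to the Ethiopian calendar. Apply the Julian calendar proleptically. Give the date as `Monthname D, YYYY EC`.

The source date corresponds to 7 April 2194 in the Gregorian calendar (JDN 2522499).
That day falls on 28 Megabit 2186 EC in the Ethiopian calendar.

Megabit 28, 2186 EC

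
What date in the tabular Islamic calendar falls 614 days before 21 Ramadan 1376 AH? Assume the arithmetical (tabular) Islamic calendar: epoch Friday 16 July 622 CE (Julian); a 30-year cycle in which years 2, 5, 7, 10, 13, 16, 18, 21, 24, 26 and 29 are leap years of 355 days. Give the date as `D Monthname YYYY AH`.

27 Dhu al-Hijjah 1374 AH

Counting 614 days back from JDN 2435950 reaches JDN 2435336, which is 27 Dhu al-Hijjah 1374 AH.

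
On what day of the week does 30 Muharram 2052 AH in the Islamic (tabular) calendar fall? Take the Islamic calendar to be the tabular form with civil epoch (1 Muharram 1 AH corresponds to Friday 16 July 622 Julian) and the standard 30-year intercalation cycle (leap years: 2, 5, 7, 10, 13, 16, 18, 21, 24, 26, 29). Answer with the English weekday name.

Tuesday

In the Gregorian calendar this is 21 July 2612 (JDN 2675275).
2675275 ≡ 1 (mod 7); counting from Monday = 0 gives Tuesday.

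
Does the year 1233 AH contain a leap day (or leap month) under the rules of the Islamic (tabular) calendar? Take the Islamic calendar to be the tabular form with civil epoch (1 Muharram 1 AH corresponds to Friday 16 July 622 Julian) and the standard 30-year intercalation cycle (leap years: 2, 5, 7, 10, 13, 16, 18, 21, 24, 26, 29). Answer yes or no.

Year 1233 AH is year 3 of its 30-year cycle; leap positions are 2, 5, 7, 10, 13, 16, 18, 21, 24, 26, 29, so it is a common year (354 days).

no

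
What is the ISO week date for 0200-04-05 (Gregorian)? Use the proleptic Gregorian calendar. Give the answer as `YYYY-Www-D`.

The weekday is Saturday (ISO weekday 6).
That Saturday belongs to ISO week 14 of ISO year 200.

0200-W14-6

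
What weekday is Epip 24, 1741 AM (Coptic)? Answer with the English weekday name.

Thursday

In the Gregorian calendar this is 31 July 2025 (JDN 2460888).
JDN 2460888 mod 7 = 3, and JDN 0 was a Monday, so this is a Thursday.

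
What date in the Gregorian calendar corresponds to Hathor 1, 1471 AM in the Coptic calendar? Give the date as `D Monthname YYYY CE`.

8 November 1754 CE

Julian Day Number of the source date = 2362007.
Converting JDN 2362007 to the Gregorian calendar gives 8 November 1754 CE.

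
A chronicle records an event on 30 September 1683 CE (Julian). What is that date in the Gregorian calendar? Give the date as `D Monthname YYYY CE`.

10 October 1683 CE

At this point the Julian calendar is 10 days behind the Gregorian.
30 September 1683 Julian + 10 days → 10 October 1683 Gregorian.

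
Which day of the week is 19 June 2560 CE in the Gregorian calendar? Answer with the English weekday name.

Thursday

Since JDN mod 7 = 3 (0 = Monday), the day is Thursday.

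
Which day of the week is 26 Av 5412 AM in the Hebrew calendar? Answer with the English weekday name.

Equivalently 31 July 1652 Gregorian, JDN 2324653.
Since JDN mod 7 = 2 (0 = Monday), the day is Wednesday.

Wednesday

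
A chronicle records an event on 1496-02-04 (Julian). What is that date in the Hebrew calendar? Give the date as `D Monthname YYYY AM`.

20 Shevat 5256 AM

Julian Day Number of the source date = 2267506.
Converting JDN 2267506 to the Hebrew calendar gives 20 Shevat 5256 AM.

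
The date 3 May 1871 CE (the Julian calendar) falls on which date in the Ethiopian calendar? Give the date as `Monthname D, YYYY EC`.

Julian Day Number of the source date = 2404563.
Converting JDN 2404563 to the Ethiopian calendar gives 8 Ginbot 1863 EC.

Ginbot 8, 1863 EC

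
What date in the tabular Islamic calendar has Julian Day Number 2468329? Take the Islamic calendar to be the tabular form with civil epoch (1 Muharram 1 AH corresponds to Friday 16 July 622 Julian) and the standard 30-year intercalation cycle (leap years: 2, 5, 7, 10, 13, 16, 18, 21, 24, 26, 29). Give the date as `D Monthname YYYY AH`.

4 Safar 1468 AH

JDN 2468329 is 14 December 2045 in the Gregorian calendar.
In the tabular Islamic calendar that day is 4 Safar 1468 AH.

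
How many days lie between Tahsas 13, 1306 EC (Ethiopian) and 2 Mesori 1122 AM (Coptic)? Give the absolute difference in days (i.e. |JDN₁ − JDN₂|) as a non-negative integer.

First date → JDN 2200974; second date → JDN 2234806.
The interval is |2200974 − 2234806| = 33832 days.

33832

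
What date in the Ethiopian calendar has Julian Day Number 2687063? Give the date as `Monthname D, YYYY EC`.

Tikimt 14, 2637 EC

The Gregorian equivalent of JDN 2687063 is 29 October 2644.
In the Ethiopian calendar that day is Tikimt 14, 2637 EC.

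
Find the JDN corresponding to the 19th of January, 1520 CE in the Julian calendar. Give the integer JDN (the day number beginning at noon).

Equivalently 29 January 1520 (proleptic Gregorian).
JDN 2400001 is 17 November 1858 CE (Gregorian), MJD 0; the target day is −123745 days from there, so JDN = 2276256.

2276256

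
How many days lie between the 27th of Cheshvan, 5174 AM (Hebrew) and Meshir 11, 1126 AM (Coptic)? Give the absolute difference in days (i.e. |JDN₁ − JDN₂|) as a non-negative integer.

1356

JDN of the first date = 2237452.
JDN of the second date = 2236096.
|2236096 − 2237452| = 1356.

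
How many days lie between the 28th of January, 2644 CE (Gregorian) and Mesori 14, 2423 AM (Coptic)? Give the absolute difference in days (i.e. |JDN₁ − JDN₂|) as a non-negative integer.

23220

JDN of the first date = 2686788.
JDN of the second date = 2710008.
|2710008 − 2686788| = 23220.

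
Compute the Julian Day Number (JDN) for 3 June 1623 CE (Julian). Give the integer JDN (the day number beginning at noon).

Equivalently 13 June 1623 (Gregorian).
JDN 2299161 is 15 October 1582 CE (Gregorian); the target day is +14851 days from there, so JDN = 2314012.

2314012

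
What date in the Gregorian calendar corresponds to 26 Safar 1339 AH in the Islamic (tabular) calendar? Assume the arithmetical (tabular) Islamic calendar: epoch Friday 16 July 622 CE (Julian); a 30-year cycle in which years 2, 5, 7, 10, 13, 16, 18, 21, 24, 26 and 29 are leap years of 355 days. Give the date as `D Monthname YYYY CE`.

9 November 1920 CE

Julian Day Number of the source date = 2422638.
Converting JDN 2422638 to the Gregorian calendar gives 9 November 1920 CE.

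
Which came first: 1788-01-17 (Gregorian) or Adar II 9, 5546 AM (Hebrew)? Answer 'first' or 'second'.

First date → JDN 2374130; second date → JDN 2373451.
JDN 2373451 < JDN 2374130, so the second date is earlier.

second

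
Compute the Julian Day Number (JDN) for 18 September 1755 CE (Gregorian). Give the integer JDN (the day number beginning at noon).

JDN 2451545 is 1 January 2000 CE (Gregorian); the target day is −89224 days from there, so JDN = 2362321.

2362321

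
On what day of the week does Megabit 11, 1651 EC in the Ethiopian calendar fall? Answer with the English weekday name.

In the Gregorian calendar this is 17 March 1659 (JDN 2327073).
JDN 2327073 mod 7 = 0, and JDN 0 was a Monday, so this is a Monday.

Monday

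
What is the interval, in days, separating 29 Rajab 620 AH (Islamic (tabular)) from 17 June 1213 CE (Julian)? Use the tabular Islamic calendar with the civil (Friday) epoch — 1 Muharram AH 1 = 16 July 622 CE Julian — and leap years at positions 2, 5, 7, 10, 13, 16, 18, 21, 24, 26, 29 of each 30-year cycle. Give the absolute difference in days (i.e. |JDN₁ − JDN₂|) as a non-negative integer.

First date → JDN 2167998; second date → JDN 2164274.
The interval is |2167998 − 2164274| = 3724 days.

3724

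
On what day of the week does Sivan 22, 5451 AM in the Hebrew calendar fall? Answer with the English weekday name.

Tuesday

In the Gregorian calendar this is 19 June 1691 (JDN 2338855).
JDN 2338855 mod 7 = 1, and JDN 0 was a Monday, so this is a Tuesday.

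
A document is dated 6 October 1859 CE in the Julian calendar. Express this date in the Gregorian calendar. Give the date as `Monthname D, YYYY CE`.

At this point the Julian calendar is 12 days behind the Gregorian.
6 October 1859 Julian + 12 days → 18 October 1859 Gregorian.

October 18, 1859 CE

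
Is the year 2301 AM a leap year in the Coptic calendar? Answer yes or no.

2301 mod 4 = 1; in the Coptic calendar a year is leap when year mod 4 = 3, so it is a common year.

no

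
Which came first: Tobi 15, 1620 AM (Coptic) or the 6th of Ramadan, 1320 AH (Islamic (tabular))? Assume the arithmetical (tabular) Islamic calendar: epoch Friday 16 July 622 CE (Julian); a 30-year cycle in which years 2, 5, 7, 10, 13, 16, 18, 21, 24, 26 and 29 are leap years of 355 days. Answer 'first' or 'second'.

The two dates have Julian Day Numbers 2416504 and 2416091 respectively.
Since 2416091 < 2416504, the second date comes first.

second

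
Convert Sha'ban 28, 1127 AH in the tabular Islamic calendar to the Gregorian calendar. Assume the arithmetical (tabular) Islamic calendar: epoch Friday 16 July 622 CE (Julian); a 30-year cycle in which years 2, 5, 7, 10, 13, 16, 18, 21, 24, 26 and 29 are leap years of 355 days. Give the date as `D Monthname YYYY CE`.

Both dates share Julian Day Number 2347691; in the Gregorian calendar that is 29 August 1715 CE.

29 August 1715 CE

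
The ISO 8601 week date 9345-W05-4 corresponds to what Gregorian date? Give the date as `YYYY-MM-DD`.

ISO week 1 of 9345 is the week containing the first Thursday of 9345.
Week 5, day 4 (Thursday) lands on 9345-02-04.

9345-02-04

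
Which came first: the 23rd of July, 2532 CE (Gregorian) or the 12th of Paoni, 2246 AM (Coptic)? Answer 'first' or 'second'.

The two dates have Julian Day Numbers 2646058 and 2645297 respectively.
Since 2645297 < 2646058, the second date comes first.

second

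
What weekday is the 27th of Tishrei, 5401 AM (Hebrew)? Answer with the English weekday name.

Saturday

In the Gregorian calendar this is 13 October 1640 (JDN 2320344).
JDN 2320344 mod 7 = 5, and JDN 0 was a Monday, so this is a Saturday.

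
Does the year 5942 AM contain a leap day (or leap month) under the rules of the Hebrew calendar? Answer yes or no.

Hebrew year 5942 is year 14 of its 19-year Metonic cycle; leap years are at positions 3, 6, 8, 11, 14, 17, 19, so it is a leap year (13 months).

yes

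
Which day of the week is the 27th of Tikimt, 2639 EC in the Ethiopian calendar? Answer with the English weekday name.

In the Gregorian calendar this is 11 November 2646 (JDN 2687806).
Since JDN mod 7 = 2 (0 = Monday), the day is Wednesday.

Wednesday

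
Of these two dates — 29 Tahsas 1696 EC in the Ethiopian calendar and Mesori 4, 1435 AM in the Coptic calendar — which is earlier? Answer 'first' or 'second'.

first

The two dates have Julian Day Numbers 2343438 and 2349131 respectively.
Since 2343438 < 2349131, the first date comes first.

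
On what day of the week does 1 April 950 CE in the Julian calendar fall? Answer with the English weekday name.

Monday

In the proleptic Gregorian calendar this is 6 April 950 (JDN 2068136).
2068136 ≡ 0 (mod 7); counting from Monday = 0 gives Monday.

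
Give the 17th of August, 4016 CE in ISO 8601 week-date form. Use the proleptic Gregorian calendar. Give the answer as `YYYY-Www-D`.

The weekday is Wednesday (ISO weekday 3).
That Wednesday belongs to ISO week 33 of ISO year 4016.

4016-W33-3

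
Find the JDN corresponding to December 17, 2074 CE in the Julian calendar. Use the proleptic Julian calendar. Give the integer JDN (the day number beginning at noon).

Equivalently 30 December 2074 (Gregorian).
JDN 2299161 is 15 October 1582 CE (Gregorian); the target day is +179776 days from there, so JDN = 2478937.

2478937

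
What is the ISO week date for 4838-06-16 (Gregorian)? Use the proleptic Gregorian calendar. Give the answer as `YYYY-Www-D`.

4838-W24-3

The weekday is Wednesday (ISO weekday 3).
That Wednesday belongs to ISO week 24 of ISO year 4838.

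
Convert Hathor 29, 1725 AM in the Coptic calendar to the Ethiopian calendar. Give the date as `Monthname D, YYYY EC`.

Both dates share Julian Day Number 2454809; in the Ethiopian calendar that is 29 Hidar 2001 EC.

Hidar 29, 2001 EC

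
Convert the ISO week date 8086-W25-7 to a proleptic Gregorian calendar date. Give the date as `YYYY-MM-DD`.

ISO week 1 of 8086 is the week containing the first Thursday of 8086.
Week 25, day 7 (Sunday) lands on 8086-06-23.

8086-06-23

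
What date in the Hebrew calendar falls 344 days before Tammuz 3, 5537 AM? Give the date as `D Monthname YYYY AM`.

13 Av 5536 AM

JDN of Tammuz 3, 5537 AM = 2370285.
2370285 − 344 = 2369941.
JDN 2369941 in the Hebrew calendar is 13 Av 5536 AM.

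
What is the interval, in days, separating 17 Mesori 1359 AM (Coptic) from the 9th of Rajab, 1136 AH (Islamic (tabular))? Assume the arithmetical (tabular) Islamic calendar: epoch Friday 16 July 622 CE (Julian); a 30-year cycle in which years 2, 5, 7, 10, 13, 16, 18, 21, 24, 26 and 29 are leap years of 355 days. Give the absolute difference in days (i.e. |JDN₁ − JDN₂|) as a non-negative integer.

29446

JDN of the first date = 2321385.
JDN of the second date = 2350831.
|2350831 − 2321385| = 29446.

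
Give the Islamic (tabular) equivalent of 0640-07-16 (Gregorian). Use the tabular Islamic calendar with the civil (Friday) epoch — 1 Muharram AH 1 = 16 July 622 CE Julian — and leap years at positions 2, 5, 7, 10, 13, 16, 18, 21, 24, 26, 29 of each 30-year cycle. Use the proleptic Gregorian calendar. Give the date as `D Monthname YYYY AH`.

Julian Day Number of the source date = 1955012.
Converting JDN 1955012 to the tabular Islamic calendar gives 17 Rajab 19 AH.

17 Rajab 19 AH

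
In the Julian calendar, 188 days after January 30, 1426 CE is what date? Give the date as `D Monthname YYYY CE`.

The starting date is JDN 2241934; 2241934 + 188 = 2242122.
JDN 2242122 corresponds to 6 August 1426 CE.

6 August 1426 CE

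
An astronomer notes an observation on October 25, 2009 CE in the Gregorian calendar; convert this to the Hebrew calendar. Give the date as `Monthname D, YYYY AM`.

Julian Day Number of the source date = 2455130.
Converting JDN 2455130 to the Hebrew calendar gives 7 Cheshvan 5770 AM.

Cheshvan 7, 5770 AM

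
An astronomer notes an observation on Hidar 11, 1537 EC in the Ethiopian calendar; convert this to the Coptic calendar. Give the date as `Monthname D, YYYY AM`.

Both dates share Julian Day Number 2285315; in the Coptic calendar that is 11 Hathor 1261 AM.

Hathor 11, 1261 AM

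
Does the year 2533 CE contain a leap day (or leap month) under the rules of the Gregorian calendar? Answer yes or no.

2533 is not divisible by 4, so it is a common year.

no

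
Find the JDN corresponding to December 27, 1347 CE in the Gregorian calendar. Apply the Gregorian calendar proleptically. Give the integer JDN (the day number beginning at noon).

2213402

JDN 2299161 is 15 October 1582 CE (Gregorian); the target day is −85759 days from there, so JDN = 2213402.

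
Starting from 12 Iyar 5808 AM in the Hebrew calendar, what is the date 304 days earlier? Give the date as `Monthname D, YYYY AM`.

Counting 304 days back from JDN 2469192 reaches JDN 2468888, which is Tammuz 2, 5807 AM.

Tammuz 2, 5807 AM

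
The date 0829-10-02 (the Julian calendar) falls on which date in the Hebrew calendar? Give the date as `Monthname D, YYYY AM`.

Cheshvan 1, 4590 AM

The source date corresponds to 6 October 829 in the proleptic Gregorian calendar (JDN 2024125).
That day falls on 1 Cheshvan 4590 AM in the Hebrew calendar.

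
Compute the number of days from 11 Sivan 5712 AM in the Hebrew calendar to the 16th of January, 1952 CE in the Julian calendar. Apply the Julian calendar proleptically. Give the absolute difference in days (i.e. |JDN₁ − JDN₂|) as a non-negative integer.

JDN of the first date = 2434168.
JDN of the second date = 2434041.
|2434041 − 2434168| = 127.

127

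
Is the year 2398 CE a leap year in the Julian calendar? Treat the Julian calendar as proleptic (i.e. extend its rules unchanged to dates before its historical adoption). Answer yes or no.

no

2398 mod 4 = 2, so it is a common year in the Julian calendar.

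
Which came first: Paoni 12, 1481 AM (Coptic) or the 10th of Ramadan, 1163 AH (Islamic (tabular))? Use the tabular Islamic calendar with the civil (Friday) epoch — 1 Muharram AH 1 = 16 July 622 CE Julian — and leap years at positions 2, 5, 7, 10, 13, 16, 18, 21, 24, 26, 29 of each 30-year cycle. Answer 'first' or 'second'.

The two dates have Julian Day Numbers 2365881 and 2360459 respectively.
Since 2360459 < 2365881, the second date comes first.

second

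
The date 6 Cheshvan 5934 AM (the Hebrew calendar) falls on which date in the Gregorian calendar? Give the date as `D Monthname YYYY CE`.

Julian Day Number of the source date = 2515017.
Converting JDN 2515017 to the Gregorian calendar gives 12 October 2173 CE.

12 October 2173 CE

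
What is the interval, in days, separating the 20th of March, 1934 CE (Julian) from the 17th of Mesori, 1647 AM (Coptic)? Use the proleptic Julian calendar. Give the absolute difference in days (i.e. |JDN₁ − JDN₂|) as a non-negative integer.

JDN of the first date = 2427530.
JDN of the second date = 2426577.
|2426577 − 2427530| = 953.

953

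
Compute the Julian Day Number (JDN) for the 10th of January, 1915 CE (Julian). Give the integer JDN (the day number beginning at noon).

2420521

In the Gregorian calendar the same day is 23 January 1915.
JDN 2299161 is 15 October 1582 CE (Gregorian); the target day is +121360 days from there, so JDN = 2420521.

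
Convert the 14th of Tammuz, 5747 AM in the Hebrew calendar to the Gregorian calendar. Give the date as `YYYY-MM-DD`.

1987-07-11

Julian Day Number of the source date = 2446988.
Converting JDN 2446988 to the Gregorian calendar gives 11 July 1987 CE.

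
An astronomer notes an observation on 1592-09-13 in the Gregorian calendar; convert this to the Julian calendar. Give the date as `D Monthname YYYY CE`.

3 September 1592 CE

For dates in this range the Gregorian date is 10 days ahead of the Julian.
13 September 1592 Gregorian − 10 days → 3 September 1592 Julian.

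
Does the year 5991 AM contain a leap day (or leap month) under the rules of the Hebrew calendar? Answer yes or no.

yes

Hebrew year 5991 is year 6 of its 19-year Metonic cycle; leap years are at positions 3, 6, 8, 11, 14, 17, 19, so it is a leap year (13 months).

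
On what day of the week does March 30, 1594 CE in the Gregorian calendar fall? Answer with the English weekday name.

Wednesday

JDN 2303345 mod 7 = 2, and JDN 0 was a Monday, so this is a Wednesday.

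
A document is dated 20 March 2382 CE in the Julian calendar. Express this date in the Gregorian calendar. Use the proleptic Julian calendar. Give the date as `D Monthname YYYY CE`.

At this point the Julian calendar is 16 days behind the Gregorian.
20 March 2382 Julian + 16 days → 5 April 2382 Gregorian.

5 April 2382 CE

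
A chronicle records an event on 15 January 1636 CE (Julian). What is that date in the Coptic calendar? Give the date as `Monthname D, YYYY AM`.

Tobi 19, 1352 AM

Both dates share Julian Day Number 2318621; in the Coptic calendar that is 19 Tobi 1352 AM.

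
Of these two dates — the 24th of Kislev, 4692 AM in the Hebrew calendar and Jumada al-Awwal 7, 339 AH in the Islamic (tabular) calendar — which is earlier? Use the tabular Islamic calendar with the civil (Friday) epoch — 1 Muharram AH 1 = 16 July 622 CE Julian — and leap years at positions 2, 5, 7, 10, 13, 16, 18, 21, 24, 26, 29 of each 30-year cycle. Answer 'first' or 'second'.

First date → JDN 2061445; second date → JDN 2068340.
JDN 2061445 < JDN 2068340, so the first date is earlier.

first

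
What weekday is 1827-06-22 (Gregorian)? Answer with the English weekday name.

2388530 ≡ 4 (mod 7); counting from Monday = 0 gives Friday.

Friday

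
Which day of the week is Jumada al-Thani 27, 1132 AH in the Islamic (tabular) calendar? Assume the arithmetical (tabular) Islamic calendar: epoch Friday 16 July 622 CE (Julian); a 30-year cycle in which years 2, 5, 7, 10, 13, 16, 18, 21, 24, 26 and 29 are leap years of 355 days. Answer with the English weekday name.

Equivalently 6 May 1720 Gregorian, JDN 2349403.
Since JDN mod 7 = 0 (0 = Monday), the day is Monday.

Monday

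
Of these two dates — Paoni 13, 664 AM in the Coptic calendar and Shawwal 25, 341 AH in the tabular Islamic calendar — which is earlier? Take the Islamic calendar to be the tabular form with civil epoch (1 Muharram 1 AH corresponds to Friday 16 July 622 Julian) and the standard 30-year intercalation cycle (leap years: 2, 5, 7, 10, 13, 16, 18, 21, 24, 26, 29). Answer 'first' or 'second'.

Converting both to JDN: 2067473 vs 2069215; the smaller is the first.

first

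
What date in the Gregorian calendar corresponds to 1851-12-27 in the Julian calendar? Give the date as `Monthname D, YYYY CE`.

The Julian–Gregorian offset here is 12 days (Julian trailing).
27 December 1851 Julian + 12 days → 8 January 1852 Gregorian.

January 8, 1852 CE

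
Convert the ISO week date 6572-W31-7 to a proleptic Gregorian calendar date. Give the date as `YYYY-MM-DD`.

6572-08-02

ISO week 1 of 6572 is the week containing the first Thursday of 6572.
Week 31, day 7 (Sunday) lands on 6572-08-02.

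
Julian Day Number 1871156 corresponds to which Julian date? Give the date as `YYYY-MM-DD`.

JDN 1871156 is 13 December 410 in the proleptic Gregorian calendar.
In the Julian calendar that day is 0410-12-12.

0410-12-12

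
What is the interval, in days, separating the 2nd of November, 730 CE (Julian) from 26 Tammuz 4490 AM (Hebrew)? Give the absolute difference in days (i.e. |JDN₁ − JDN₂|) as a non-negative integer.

108

JDN of the first date = 1987996.
JDN of the second date = 1987888.
|1987888 − 1987996| = 108.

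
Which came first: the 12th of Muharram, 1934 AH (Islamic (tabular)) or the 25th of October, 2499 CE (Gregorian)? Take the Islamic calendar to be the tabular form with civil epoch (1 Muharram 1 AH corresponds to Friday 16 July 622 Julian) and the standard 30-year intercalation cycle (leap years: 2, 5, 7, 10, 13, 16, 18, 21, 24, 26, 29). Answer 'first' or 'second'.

first

Converting both to JDN: 2633442 vs 2634099; the smaller is the first.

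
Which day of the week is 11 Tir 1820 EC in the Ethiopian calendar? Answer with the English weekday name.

Saturday

Equivalently 19 January 1828 Gregorian, JDN 2388741.
JDN 2388741 mod 7 = 5, and JDN 0 was a Monday, so this is a Saturday.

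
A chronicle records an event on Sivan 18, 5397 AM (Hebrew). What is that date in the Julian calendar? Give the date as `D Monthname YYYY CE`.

The source date corresponds to 10 June 1637 in the Gregorian calendar (JDN 2319123).
That day falls on 31 May 1637 CE in the Julian calendar.

31 May 1637 CE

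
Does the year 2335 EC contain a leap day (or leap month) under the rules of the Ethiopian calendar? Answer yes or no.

2335 mod 4 = 3; in the Ethiopian calendar a year is leap when year mod 4 = 3, so it is a leap year.

yes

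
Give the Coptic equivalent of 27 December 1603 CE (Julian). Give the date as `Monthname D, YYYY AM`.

Both dates share Julian Day Number 2306914; in the Coptic calendar that is 30 Koiak 1320 AM.

Koiak 30, 1320 AM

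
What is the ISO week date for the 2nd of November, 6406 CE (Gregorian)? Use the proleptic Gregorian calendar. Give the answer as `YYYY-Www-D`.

The weekday is Thursday (ISO weekday 4).
That Thursday belongs to ISO week 44 of ISO year 6406.

6406-W44-4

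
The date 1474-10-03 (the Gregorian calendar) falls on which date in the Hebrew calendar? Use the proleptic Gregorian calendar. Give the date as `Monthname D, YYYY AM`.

Julian Day Number of the source date = 2259703.
Converting JDN 2259703 to the Hebrew calendar gives 13 Tishrei 5235 AM.

Tishrei 13, 5235 AM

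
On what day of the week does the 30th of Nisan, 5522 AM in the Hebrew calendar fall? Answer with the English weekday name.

Friday

In the Gregorian calendar this is 23 April 1762 (JDN 2364730).
JDN 2364730 mod 7 = 4, and JDN 0 was a Monday, so this is a Friday.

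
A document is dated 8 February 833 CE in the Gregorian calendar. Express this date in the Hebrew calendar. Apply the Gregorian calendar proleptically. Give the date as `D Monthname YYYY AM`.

11 Adar I 4593 AM

Julian Day Number of the source date = 2025346.
Converting JDN 2025346 to the Hebrew calendar gives 11 Adar I 4593 AM.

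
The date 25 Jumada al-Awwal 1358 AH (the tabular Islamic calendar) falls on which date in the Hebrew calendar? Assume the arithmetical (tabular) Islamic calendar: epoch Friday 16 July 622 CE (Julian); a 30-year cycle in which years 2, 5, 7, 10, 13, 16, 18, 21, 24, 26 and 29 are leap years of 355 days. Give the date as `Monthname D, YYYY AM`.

The source date corresponds to 13 July 1939 in the Gregorian calendar (JDN 2429458).
That day falls on 26 Tammuz 5699 AM in the Hebrew calendar.

Tammuz 26, 5699 AM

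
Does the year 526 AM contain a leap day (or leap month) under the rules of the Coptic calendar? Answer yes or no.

no

526 mod 4 = 2; in the Coptic calendar a year is leap when year mod 4 = 3, so it is a common year.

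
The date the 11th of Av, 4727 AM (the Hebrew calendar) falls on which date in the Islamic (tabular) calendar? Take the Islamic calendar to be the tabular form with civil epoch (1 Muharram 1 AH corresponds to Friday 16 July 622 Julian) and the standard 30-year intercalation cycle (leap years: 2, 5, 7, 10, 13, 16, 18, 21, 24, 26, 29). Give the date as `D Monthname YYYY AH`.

Both dates share Julian Day Number 2074455; in the tabular Islamic calendar that is 9 Sha'ban 356 AH.

9 Sha'ban 356 AH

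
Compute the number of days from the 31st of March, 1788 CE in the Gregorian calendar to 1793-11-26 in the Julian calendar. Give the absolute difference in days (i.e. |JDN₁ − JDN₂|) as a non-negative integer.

First date → JDN 2374204; second date → JDN 2376281.
The interval is |2374204 − 2376281| = 2077 days.

2077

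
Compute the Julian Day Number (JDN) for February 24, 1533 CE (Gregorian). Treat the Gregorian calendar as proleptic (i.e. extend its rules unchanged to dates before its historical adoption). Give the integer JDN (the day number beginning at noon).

2281031

JDN 2400001 is 17 November 1858 CE (Gregorian), MJD 0; the target day is −118970 days from there, so JDN = 2281031.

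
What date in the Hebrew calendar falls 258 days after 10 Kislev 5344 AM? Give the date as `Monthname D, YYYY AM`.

JDN of 10 Kislev 5344 AM = 2299567.
2299567 + 258 = 2299825.
JDN 2299825 in the Hebrew calendar is Elul 2, 5344 AM.

Elul 2, 5344 AM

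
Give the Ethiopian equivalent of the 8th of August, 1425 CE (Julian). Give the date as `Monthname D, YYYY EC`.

Julian Day Number of the source date = 2241759.
Converting JDN 2241759 to the Ethiopian calendar gives 15 Nehase 1417 EC.

Nehase 15, 1417 EC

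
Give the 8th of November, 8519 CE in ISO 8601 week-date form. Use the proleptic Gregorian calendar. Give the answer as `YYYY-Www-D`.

The weekday is Wednesday (ISO weekday 3).
That Wednesday belongs to ISO week 45 of ISO year 8519.

8519-W45-3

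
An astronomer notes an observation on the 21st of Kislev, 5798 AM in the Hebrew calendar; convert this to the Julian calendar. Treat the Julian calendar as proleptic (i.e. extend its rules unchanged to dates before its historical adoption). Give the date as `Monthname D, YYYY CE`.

Julian Day Number of the source date = 2465392.
Converting JDN 2465392 to the Julian calendar gives 16 November 2037 CE.

November 16, 2037 CE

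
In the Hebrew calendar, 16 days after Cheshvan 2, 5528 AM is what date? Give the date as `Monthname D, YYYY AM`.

Cheshvan 18, 5528 AM

Counting 16 days forward from JDN 2366741 reaches JDN 2366757, which is Cheshvan 18, 5528 AM.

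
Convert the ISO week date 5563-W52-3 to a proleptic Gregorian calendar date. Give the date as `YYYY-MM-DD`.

5563-12-25

ISO week 1 of 5563 is the week containing the first Thursday of 5563.
Week 52, day 3 (Wednesday) lands on 5563-12-25.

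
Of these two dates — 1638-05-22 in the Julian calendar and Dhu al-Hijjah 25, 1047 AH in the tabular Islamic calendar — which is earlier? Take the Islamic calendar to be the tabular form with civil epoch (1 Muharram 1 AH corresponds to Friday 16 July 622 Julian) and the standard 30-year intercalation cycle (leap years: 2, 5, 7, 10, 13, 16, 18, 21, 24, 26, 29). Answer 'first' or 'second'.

The two dates have Julian Day Numbers 2319479 and 2319457 respectively.
Since 2319457 < 2319479, the second date comes first.

second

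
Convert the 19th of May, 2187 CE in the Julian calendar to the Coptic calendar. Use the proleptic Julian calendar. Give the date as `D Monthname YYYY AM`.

The source date corresponds to 2 June 2187 in the Gregorian calendar (JDN 2519998).
That day falls on 24 Pashons 1903 AM in the Coptic calendar.

24 Pashons 1903 AM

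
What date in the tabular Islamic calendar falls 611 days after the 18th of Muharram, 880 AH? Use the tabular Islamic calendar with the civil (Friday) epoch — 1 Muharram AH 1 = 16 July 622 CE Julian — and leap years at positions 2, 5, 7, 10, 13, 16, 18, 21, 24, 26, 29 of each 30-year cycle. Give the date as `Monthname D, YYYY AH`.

Shawwal 8, 881 AH

Counting 611 days forward from JDN 2259945 reaches JDN 2260556, which is Shawwal 8, 881 AH.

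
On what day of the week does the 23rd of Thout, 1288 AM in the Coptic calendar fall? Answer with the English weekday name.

Friday

Equivalently 1 October 1571 Gregorian, JDN 2295129.
JDN 2295129 mod 7 = 4, and JDN 0 was a Monday, so this is a Friday.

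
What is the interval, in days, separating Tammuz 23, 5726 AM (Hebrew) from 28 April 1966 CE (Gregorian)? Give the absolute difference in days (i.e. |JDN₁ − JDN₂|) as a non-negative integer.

74

First date → JDN 2439318; second date → JDN 2439244.
The interval is |2439318 − 2439244| = 74 days.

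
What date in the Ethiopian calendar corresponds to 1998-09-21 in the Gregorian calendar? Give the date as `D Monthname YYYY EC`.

11 Meskerem 1991 EC

Julian Day Number of the source date = 2451078.
Converting JDN 2451078 to the Ethiopian calendar gives 11 Meskerem 1991 EC.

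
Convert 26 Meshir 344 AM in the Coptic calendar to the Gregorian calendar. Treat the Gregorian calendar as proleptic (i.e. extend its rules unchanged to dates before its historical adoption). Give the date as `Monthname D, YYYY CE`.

February 24, 628 CE

Julian Day Number of the source date = 1950486.
Converting JDN 1950486 to the Gregorian calendar gives 24 February 628 CE.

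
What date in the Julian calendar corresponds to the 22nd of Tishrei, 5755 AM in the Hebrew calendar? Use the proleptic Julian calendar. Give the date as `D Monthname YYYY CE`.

14 September 1994 CE

Julian Day Number of the source date = 2449623.
Converting JDN 2449623 to the Julian calendar gives 14 September 1994 CE.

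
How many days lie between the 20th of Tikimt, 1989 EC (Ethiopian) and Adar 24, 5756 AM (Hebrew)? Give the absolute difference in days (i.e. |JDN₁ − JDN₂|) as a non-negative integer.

229

First date → JDN 2450387; second date → JDN 2450158.
The interval is |2450387 − 2450158| = 229 days.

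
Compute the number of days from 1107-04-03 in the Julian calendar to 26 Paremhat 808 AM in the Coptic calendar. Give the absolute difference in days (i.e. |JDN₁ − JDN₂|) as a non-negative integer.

5490

First date → JDN 2125482; second date → JDN 2119992.
The interval is |2125482 − 2119992| = 5490 days.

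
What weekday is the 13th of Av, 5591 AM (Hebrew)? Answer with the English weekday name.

In the Gregorian calendar this is 23 July 1831 (JDN 2390022).
JDN 2390022 mod 7 = 5, and JDN 0 was a Monday, so this is a Saturday.

Saturday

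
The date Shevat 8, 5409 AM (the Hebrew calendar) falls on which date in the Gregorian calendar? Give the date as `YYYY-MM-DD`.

1649-01-21

Julian Day Number of the source date = 2323366.
Converting JDN 2323366 to the Gregorian calendar gives 21 January 1649 CE.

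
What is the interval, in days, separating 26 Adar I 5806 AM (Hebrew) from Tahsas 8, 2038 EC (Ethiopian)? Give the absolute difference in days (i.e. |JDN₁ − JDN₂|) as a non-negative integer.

First date → JDN 2468409; second date → JDN 2468332.
The interval is |2468409 − 2468332| = 77 days.

77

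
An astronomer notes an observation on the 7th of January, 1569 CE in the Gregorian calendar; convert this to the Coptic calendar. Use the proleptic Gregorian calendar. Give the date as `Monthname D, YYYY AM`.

Tobi 2, 1285 AM

Both dates share Julian Day Number 2294132; in the Coptic calendar that is 2 Tobi 1285 AM.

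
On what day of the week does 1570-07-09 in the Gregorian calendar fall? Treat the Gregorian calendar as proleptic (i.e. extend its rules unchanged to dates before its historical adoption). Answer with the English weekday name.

Thursday

Since JDN mod 7 = 3 (0 = Monday), the day is Thursday.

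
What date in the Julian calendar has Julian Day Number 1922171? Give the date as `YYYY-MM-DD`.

0550-08-14

JDN 1922171 is 16 August 550 in the proleptic Gregorian calendar.
In the Julian calendar that day is 0550-08-14.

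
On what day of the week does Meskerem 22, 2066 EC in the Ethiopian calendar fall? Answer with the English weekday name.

Equivalently 2 October 2073 Gregorian, JDN 2478483.
JDN 2478483 mod 7 = 0, and JDN 0 was a Monday, so this is a Monday.

Monday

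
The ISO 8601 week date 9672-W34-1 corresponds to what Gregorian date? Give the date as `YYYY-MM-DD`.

ISO week 1 of 9672 is the week containing the first Thursday of 9672.
Week 34, day 1 (Monday) lands on 9672-08-22.

9672-08-22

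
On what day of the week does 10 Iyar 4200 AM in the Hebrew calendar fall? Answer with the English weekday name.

In the proleptic Gregorian calendar this is 30 April 440 (JDN 1881887).
1881887 ≡ 0 (mod 7); counting from Monday = 0 gives Monday.

Monday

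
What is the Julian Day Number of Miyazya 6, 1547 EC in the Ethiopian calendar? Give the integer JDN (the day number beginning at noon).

Equivalently 11 April 1555 (proleptic Gregorian).
JDN 2299161 is 15 October 1582 CE (Gregorian); the target day is −10049 days from there, so JDN = 2289112.

2289112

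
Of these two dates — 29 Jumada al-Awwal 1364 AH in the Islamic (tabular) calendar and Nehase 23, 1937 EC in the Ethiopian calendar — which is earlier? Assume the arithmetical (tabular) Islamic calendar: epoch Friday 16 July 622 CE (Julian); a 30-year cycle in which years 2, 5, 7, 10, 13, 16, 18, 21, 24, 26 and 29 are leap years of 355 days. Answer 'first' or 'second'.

The two dates have Julian Day Numbers 2431588 and 2431697 respectively.
Since 2431588 < 2431697, the first date comes first.

first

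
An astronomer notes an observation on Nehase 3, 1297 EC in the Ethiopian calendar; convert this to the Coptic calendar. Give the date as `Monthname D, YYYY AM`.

Mesori 3, 1021 AM

Julian Day Number of the source date = 2197917.
Converting JDN 2197917 to the Coptic calendar gives 3 Mesori 1021 AM.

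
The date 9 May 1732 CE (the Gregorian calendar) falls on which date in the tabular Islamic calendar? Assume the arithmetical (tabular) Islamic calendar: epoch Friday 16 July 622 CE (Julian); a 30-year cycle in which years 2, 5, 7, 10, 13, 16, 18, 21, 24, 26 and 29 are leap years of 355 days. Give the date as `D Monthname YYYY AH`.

Both dates share Julian Day Number 2353789; in the tabular Islamic calendar that is 14 Dhu al-Qa'dah 1144 AH.

14 Dhu al-Qa'dah 1144 AH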